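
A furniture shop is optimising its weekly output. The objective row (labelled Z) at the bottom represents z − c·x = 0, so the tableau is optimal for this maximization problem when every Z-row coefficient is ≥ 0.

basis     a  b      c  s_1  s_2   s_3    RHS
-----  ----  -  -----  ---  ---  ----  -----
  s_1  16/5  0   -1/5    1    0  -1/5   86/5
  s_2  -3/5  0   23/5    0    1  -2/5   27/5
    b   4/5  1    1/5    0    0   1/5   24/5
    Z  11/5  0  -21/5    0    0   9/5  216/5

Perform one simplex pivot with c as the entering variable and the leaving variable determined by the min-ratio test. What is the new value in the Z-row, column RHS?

1107/23

Ratio test on column c — row 1: entry -1/5 ≤ 0; row 2: (27/5)/(23/5) = 27/23; row 3: (24/5)/(1/5) = 24. Minimum is 27/23 at row 2 (s_2 leaves); pivot element 23/5.
Divide row 2 by 23/5; eliminate column c from the other rows.
Z-row update in column RHS: 216/5 − (-21/5)·(27/23) = 1107/23.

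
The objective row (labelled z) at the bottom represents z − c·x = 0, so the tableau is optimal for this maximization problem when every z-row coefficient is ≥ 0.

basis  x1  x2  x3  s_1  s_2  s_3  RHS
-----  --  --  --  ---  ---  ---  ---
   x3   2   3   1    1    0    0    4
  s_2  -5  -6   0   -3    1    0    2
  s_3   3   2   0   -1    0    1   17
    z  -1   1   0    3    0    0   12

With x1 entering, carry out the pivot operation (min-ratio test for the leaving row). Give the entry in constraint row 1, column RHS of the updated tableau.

2

Ratio test on column x1 — row 1: 4/2 = 2; row 2: entry -5 ≤ 0; row 3: 17/3 = 17/3. Minimum is 2 at row 1 (x3 leaves); pivot element 2.
Divide row 1 by 2; eliminate column x1 from the other rows.
In the new row 1, the RHS entry is the old entry divided by the pivot: 4/2 = 2.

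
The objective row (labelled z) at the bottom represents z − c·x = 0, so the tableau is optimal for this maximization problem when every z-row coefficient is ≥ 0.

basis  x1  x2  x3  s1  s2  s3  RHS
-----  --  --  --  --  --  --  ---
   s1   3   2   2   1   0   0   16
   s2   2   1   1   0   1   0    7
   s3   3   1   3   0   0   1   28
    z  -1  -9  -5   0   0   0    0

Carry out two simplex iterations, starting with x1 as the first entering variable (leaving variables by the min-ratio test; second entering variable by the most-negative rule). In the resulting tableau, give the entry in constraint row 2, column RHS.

Ratio test on column x1 — row 1: 16/3 = 16/3; row 2: 7/2 = 7/2; row 3: 28/3 = 28/3. Minimum is 7/2 at row 2 (s2 leaves); pivot element 2.
Divide row 2 by 2; eliminate column x1 from the other rows.
Second iteration: most negative z-row entry is -17/2 in column x2, so x2 enters.
Ratio test on column x2 — row 1: (11/2)/(1/2) = 11; row 2: (7/2)/(1/2) = 7; row 3: entry -1/2 ≤ 0. Minimum is 7 at row 2 (x1 leaves); pivot element 1/2.
Divide row 2 by 1/2; eliminate column x2 from the other rows.
After both pivots, the entry at constraint row 2, column RHS is 7.

7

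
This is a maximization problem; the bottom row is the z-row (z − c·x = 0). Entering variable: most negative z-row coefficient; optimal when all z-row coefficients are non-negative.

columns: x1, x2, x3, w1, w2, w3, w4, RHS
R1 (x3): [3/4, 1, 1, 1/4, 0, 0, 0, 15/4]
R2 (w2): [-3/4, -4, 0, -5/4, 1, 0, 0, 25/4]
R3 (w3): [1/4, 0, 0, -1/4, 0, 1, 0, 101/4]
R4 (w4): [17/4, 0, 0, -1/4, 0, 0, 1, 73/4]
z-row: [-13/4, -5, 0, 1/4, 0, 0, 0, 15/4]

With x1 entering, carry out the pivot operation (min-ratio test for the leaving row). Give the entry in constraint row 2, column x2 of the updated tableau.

Ratio test on column x1 — row 1: (15/4)/(3/4) = 5; row 2: entry -3/4 ≤ 0; row 3: (101/4)/(1/4) = 101; row 4: (73/4)/(17/4) = 73/17. Minimum is 73/17 at row 4 (w4 leaves); pivot element 17/4.
Divide row 4 by 17/4; eliminate column x1 from the other rows.
Row 2 update in column x2: -4 − (-3/4)·0 = -4.

-4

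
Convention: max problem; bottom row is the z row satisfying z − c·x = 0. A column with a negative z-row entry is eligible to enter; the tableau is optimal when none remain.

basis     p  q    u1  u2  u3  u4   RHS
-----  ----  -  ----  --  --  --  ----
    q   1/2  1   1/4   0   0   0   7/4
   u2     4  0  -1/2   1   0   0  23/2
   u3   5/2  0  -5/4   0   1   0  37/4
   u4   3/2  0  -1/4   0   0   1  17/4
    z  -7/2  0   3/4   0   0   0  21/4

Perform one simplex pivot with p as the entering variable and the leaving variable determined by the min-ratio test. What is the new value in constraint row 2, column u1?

1/6

Ratio test on column p — row 1: (7/4)/(1/2) = 7/2; row 2: (23/2)/4 = 23/8; row 3: (37/4)/(5/2) = 37/10; row 4: (17/4)/(3/2) = 17/6. Minimum is 17/6 at row 4 (u4 leaves); pivot element 3/2.
Divide row 4 by 3/2; eliminate column p from the other rows.
Row 2 update in column u1: -1/2 − 4·(-1/6) = 1/6.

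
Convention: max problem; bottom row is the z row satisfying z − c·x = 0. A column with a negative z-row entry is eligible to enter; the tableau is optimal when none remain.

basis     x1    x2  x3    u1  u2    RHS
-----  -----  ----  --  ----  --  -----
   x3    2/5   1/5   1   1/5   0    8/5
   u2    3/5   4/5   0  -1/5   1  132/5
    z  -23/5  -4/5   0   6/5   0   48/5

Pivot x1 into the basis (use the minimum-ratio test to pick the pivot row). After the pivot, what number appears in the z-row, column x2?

3/2

Ratio test on column x1 — row 1: (8/5)/(2/5) = 4; row 2: (132/5)/(3/5) = 44. Minimum is 4 at row 1 (x3 leaves); pivot element 2/5.
Divide row 1 by 2/5; eliminate column x1 from the other rows.
z-row update in column x2: -4/5 − (-23/5)·(1/2) = 3/2.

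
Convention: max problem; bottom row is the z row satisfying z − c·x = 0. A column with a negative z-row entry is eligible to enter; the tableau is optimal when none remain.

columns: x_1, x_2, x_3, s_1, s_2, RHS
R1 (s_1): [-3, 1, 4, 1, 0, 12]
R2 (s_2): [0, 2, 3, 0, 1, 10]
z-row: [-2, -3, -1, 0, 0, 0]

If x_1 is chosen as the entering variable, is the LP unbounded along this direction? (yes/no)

yes

Every constraint-row entry in column x_1 is ≤ 0, so increasing x_1 is unbounded.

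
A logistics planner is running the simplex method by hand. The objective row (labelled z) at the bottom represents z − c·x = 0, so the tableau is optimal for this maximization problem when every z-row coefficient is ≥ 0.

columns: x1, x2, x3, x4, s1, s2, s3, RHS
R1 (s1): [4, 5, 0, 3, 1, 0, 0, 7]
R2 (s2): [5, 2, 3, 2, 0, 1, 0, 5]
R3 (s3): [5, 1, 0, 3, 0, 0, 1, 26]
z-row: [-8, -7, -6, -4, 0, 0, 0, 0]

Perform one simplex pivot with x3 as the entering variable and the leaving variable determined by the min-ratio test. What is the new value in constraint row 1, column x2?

Ratio test on column x3 — row 1: entry 0 ≤ 0; row 2: 5/3 = 5/3; row 3: entry 0 ≤ 0. Minimum is 5/3 at row 2 (s2 leaves); pivot element 3.
Divide row 2 by 3; eliminate column x3 from the other rows.
Row 1 update in column x2: 5 − 0·(2/3) = 5.

5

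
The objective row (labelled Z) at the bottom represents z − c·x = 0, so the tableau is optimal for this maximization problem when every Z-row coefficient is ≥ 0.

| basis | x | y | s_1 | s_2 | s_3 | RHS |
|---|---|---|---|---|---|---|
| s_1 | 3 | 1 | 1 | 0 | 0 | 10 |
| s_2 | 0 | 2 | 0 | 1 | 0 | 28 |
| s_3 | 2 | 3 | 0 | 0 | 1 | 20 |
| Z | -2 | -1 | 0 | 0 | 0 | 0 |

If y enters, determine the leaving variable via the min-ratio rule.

Column y entries and ratios — s_1: 10/1 = 10; s_2: 28/2 = 14; s_3: 20/3 = 20/3.
Smallest ratio is 20/3 in the row of s_3, so s_3 leaves.

s_3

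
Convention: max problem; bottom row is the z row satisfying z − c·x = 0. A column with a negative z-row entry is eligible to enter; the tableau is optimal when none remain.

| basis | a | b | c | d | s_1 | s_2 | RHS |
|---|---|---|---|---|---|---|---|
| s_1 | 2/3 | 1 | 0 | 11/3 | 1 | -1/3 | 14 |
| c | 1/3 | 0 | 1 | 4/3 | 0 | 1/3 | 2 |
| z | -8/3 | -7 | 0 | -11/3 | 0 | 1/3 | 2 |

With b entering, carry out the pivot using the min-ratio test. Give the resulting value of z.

Ratio test on column b — row 1: 14/1 = 14; row 2: entry 0 ≤ 0. Minimum is 14 at row 1 (s_1 leaves); pivot element 1.
Pivot on row 1; the z-row RHS becomes 2 − (-7)·14 = 100.

100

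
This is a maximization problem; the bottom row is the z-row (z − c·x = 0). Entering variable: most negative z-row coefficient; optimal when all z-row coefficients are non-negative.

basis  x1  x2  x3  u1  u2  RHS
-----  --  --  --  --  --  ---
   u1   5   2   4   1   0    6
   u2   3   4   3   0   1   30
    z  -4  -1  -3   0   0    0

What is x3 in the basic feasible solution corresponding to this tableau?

0

x3 is not in the basis, so in the current basic feasible solution x3 = 0.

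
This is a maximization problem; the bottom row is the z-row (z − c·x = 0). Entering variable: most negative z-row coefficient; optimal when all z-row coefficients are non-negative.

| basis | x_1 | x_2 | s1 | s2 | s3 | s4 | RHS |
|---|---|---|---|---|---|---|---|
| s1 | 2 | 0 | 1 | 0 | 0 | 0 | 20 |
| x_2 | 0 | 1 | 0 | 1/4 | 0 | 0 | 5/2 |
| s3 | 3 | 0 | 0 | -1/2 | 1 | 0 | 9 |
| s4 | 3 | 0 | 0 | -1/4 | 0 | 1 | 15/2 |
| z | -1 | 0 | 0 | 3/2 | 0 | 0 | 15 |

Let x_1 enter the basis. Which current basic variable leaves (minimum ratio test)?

Column x_1 entries and ratios — s1: 20/2 = 10; x_2: 0 ≤ 0, skip; s3: 9/3 = 3; s4: (15/2)/3 = 5/2.
Smallest ratio is 5/2 in the row of s4, so s4 leaves.

s4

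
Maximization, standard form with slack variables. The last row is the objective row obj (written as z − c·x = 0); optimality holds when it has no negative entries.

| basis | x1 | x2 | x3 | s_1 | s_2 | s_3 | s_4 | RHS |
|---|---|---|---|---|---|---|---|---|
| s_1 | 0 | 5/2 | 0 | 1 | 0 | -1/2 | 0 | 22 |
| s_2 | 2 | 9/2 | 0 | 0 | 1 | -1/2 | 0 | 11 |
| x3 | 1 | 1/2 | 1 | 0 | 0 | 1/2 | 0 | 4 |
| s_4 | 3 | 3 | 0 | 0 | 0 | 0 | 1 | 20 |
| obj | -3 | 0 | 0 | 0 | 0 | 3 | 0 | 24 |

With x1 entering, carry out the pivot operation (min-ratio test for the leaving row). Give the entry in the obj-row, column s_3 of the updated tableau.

9/2

Ratio test on column x1 — row 1: entry 0 ≤ 0; row 2: 11/2 = 11/2; row 3: 4/1 = 4; row 4: 20/3 = 20/3. Minimum is 4 at row 3 (x3 leaves); pivot element 1.
Divide row 3 by 1; eliminate column x1 from the other rows.
obj-row update in column s_3: 3 − (-3)·(1/2) = 9/2.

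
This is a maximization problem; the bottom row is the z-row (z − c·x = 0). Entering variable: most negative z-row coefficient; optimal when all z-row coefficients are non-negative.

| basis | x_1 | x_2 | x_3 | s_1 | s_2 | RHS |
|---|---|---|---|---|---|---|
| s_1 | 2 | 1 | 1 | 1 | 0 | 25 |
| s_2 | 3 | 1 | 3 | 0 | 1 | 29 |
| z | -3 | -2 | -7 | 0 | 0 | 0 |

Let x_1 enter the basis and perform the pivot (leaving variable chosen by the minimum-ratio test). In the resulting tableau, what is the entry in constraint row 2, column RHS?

29/3

Ratio test on column x_1 — row 1: 25/2 = 25/2; row 2: 29/3 = 29/3. Minimum is 29/3 at row 2 (s_2 leaves); pivot element 3.
Divide row 2 by 3; eliminate column x_1 from the other rows.
In the new row 2, the RHS entry is the old entry divided by the pivot: 29/3 = 29/3.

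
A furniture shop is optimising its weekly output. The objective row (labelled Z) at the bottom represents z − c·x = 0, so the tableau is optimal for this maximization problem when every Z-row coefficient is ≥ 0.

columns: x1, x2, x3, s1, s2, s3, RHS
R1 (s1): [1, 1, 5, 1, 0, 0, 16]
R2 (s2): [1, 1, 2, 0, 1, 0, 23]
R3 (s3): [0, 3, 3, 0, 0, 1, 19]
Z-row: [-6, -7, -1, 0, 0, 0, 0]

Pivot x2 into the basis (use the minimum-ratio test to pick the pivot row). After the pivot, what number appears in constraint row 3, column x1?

0

Ratio test on column x2 — row 1: 16/1 = 16; row 2: 23/1 = 23; row 3: 19/3 = 19/3. Minimum is 19/3 at row 3 (s3 leaves); pivot element 3.
Divide row 3 by 3; eliminate column x2 from the other rows.
In the new row 3, the x1 entry is the old entry divided by the pivot: 0/3 = 0.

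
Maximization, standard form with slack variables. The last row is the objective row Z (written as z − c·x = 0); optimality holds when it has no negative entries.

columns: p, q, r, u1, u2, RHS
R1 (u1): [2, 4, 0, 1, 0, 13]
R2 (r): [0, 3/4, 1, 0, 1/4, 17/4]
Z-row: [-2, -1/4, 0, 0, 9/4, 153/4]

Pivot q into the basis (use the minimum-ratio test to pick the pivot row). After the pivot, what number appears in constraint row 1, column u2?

Ratio test on column q — row 1: 13/4 = 13/4; row 2: (17/4)/(3/4) = 17/3. Minimum is 13/4 at row 1 (u1 leaves); pivot element 4.
Divide row 1 by 4; eliminate column q from the other rows.
In the new row 1, the u2 entry is the old entry divided by the pivot: 0/4 = 0.

0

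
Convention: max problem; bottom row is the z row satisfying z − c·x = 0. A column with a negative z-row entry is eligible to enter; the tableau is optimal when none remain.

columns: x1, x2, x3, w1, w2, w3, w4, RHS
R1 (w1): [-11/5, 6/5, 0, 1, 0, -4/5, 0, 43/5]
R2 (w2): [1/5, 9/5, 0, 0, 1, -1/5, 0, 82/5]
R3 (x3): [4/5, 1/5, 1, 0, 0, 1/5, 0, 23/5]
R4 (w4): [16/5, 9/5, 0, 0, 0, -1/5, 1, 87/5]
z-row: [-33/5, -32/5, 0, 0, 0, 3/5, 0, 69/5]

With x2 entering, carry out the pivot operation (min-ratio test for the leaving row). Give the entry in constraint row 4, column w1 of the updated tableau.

-3/2

Ratio test on column x2 — row 1: (43/5)/(6/5) = 43/6; row 2: (82/5)/(9/5) = 82/9; row 3: (23/5)/(1/5) = 23; row 4: (87/5)/(9/5) = 29/3. Minimum is 43/6 at row 1 (w1 leaves); pivot element 6/5.
Divide row 1 by 6/5; eliminate column x2 from the other rows.
Row 4 update in column w1: 0 − (9/5)·(5/6) = -3/2.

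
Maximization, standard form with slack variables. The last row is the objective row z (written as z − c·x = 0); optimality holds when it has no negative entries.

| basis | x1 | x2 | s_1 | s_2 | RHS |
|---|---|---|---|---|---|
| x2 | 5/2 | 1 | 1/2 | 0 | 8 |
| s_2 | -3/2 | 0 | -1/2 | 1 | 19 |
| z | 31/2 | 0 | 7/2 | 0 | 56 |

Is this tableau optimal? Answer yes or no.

Every z-row coefficient is ≥ 0, so the tableau is optimal.

yes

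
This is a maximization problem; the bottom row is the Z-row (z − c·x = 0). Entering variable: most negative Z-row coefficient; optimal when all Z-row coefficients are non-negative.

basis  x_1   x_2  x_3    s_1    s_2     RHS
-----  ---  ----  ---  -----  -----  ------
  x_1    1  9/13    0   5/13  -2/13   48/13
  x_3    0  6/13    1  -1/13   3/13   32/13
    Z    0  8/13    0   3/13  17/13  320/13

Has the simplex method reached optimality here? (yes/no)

yes

Every Z-row coefficient is ≥ 0, so the tableau is optimal.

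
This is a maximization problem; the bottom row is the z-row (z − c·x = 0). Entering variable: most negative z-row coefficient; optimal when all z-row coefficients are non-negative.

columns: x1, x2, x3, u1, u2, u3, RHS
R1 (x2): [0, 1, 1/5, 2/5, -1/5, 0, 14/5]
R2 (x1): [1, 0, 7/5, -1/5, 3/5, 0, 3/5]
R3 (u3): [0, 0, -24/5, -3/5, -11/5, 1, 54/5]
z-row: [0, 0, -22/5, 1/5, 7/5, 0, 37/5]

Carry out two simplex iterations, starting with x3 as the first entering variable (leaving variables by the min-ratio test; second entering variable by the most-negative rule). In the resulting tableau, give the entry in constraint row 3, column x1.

Ratio test on column x3 — row 1: (14/5)/(1/5) = 14; row 2: (3/5)/(7/5) = 3/7; row 3: entry -24/5 ≤ 0. Minimum is 3/7 at row 2 (x1 leaves); pivot element 7/5.
Divide row 2 by 7/5; eliminate column x3 from the other rows.
Second iteration: most negative z-row entry is -3/7 in column u1, so u1 enters.
Ratio test on column u1 — row 1: (19/7)/(3/7) = 19/3; row 2: entry -1/7 ≤ 0; row 3: entry -9/7 ≤ 0. Minimum is 19/3 at row 1 (x2 leaves); pivot element 3/7.
Divide row 1 by 3/7; eliminate column u1 from the other rows.
After both pivots, the entry at constraint row 3, column x1 is 3.

3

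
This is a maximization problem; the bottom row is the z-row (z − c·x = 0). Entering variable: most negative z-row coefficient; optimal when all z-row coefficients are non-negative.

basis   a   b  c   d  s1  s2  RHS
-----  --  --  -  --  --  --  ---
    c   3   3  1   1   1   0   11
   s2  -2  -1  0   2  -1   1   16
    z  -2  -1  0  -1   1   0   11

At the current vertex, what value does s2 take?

s2 is basic (row 2); its value is the RHS of that row, 16.

16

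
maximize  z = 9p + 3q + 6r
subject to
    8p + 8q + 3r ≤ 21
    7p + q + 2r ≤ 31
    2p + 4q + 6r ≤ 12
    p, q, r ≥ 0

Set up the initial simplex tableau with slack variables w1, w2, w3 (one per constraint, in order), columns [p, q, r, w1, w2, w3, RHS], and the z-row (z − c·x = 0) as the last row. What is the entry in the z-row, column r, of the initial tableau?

The z-row carries the negated objective coefficients: the r entry is -6.

-6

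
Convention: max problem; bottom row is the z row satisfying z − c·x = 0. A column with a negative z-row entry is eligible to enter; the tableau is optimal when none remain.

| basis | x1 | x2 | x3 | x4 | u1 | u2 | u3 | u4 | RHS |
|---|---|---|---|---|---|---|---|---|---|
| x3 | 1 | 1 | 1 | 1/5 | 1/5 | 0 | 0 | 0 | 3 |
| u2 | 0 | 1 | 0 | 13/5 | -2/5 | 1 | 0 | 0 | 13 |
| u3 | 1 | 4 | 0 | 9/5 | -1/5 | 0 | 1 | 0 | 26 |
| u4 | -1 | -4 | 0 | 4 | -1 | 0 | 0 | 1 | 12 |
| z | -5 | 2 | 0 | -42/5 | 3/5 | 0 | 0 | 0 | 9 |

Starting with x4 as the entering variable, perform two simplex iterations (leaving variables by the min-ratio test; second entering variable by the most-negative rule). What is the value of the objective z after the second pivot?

353/7

Ratio test on column x4 — row 1: 3/(1/5) = 15; row 2: 13/(13/5) = 5; row 3: 26/(9/5) = 130/9; row 4: 12/4 = 3. Minimum is 3 at row 4 (u4 leaves); pivot element 4.
Pivot on row 4; the z-row RHS becomes 9 − (-42/5)·3 = 171/5.
Next entering variable (most negative z-row entry -71/10): x1.
Ratio test on column x1 — row 1: (12/5)/(21/20) = 16/7; row 2: (26/5)/(13/20) = 8; row 3: (103/5)/(29/20) = 412/29; row 4: entry -1/4 ≤ 0. Minimum is 16/7 at row 1 (x3 leaves); pivot element 21/20.
After the second pivot the z-row RHS is 171/5 − (-71/10)·(16/7) = 353/7.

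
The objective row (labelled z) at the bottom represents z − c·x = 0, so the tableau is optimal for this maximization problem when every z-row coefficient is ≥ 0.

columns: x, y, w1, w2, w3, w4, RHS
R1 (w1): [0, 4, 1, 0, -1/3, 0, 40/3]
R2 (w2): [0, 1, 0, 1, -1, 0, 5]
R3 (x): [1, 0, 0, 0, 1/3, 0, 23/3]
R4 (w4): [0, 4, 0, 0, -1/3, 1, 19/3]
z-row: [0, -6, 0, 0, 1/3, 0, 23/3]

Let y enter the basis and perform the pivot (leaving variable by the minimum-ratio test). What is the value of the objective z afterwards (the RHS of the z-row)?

103/6

Ratio test on column y — row 1: (40/3)/4 = 10/3; row 2: 5/1 = 5; row 3: entry 0 ≤ 0; row 4: (19/3)/4 = 19/12. Minimum is 19/12 at row 4 (w4 leaves); pivot element 4.
Pivot on row 4; the z-row RHS becomes 23/3 − (-6)·(19/12) = 103/6.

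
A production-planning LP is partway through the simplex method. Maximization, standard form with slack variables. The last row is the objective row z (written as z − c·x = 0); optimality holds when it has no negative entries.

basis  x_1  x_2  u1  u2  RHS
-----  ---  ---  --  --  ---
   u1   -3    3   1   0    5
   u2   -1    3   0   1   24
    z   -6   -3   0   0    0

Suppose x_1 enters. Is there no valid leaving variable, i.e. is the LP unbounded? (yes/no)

Every constraint-row entry in column x_1 is ≤ 0, so increasing x_1 is unbounded.

yes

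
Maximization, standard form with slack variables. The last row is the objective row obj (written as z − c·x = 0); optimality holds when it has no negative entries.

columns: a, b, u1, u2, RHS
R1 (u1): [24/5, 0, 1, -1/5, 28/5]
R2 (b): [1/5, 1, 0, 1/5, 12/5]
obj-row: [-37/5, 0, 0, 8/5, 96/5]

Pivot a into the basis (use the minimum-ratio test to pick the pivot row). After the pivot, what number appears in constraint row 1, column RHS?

Ratio test on column a — row 1: (28/5)/(24/5) = 7/6; row 2: (12/5)/(1/5) = 12. Minimum is 7/6 at row 1 (u1 leaves); pivot element 24/5.
Divide row 1 by 24/5; eliminate column a from the other rows.
In the new row 1, the RHS entry is the old entry divided by the pivot: (28/5)/(24/5) = 7/6.

7/6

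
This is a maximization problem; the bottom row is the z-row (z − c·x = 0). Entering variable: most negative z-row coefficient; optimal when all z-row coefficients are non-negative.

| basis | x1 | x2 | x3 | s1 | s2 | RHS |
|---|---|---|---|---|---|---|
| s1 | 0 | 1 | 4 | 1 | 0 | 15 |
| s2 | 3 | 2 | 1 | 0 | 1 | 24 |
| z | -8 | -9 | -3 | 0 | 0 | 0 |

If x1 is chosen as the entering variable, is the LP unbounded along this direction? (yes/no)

no

Column x1 has positive entries in row(s) 2, so the ratio test bounds it — not unbounded.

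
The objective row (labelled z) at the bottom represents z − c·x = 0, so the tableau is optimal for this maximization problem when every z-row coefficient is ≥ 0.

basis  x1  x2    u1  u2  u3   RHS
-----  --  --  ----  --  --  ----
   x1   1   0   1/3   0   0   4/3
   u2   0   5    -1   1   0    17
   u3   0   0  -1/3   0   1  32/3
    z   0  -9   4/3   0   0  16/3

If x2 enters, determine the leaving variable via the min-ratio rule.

Column x2 entries and ratios — x1: 0 ≤ 0, skip; u2: 17/5 = 17/5; u3: 0 ≤ 0, skip.
Smallest ratio is 17/5 in the row of u2, so u2 leaves.

u2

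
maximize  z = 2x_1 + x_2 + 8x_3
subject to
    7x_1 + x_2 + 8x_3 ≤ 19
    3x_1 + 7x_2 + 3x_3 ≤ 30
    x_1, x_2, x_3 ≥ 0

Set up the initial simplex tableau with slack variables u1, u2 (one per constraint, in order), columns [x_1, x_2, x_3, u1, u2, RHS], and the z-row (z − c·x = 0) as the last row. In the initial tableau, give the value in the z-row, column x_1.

The z-row carries the negated objective coefficients: the x_1 entry is -2.

-2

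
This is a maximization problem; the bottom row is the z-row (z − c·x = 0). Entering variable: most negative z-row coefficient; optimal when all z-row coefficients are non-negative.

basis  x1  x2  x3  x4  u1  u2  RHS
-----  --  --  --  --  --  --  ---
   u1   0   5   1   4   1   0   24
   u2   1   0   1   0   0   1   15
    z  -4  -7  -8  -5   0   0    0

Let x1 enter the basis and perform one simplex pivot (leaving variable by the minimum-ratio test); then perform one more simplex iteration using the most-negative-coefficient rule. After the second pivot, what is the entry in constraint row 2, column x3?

Ratio test on column x1 — row 1: entry 0 ≤ 0; row 2: 15/1 = 15. Minimum is 15 at row 2 (u2 leaves); pivot element 1.
Divide row 2 by 1; eliminate column x1 from the other rows.
Second iteration: most negative z-row entry is -7 in column x2, so x2 enters.
Ratio test on column x2 — row 1: 24/5 = 24/5; row 2: entry 0 ≤ 0. Minimum is 24/5 at row 1 (u1 leaves); pivot element 5.
Divide row 1 by 5; eliminate column x2 from the other rows.
After both pivots, the entry at constraint row 2, column x3 is 1.

1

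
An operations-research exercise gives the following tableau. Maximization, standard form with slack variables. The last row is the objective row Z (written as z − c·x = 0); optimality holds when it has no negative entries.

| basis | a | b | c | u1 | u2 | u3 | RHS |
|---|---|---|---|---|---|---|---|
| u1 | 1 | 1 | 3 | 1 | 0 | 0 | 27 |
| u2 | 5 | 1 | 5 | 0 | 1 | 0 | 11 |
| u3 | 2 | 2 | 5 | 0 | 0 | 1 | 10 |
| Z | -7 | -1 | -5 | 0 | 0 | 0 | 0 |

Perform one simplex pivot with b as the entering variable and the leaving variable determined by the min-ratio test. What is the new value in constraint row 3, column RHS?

5

Ratio test on column b — row 1: 27/1 = 27; row 2: 11/1 = 11; row 3: 10/2 = 5. Minimum is 5 at row 3 (u3 leaves); pivot element 2.
Divide row 3 by 2; eliminate column b from the other rows.
In the new row 3, the RHS entry is the old entry divided by the pivot: 10/2 = 5.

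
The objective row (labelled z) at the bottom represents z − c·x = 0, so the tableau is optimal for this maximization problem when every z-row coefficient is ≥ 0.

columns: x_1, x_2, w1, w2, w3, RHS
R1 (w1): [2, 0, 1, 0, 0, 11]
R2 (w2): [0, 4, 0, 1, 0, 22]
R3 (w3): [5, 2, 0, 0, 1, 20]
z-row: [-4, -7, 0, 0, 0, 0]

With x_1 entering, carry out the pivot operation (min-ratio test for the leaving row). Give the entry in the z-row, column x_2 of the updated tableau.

Ratio test on column x_1 — row 1: 11/2 = 11/2; row 2: entry 0 ≤ 0; row 3: 20/5 = 4. Minimum is 4 at row 3 (w3 leaves); pivot element 5.
Divide row 3 by 5; eliminate column x_1 from the other rows.
z-row update in column x_2: -7 − (-4)·(2/5) = -27/5.

-27/5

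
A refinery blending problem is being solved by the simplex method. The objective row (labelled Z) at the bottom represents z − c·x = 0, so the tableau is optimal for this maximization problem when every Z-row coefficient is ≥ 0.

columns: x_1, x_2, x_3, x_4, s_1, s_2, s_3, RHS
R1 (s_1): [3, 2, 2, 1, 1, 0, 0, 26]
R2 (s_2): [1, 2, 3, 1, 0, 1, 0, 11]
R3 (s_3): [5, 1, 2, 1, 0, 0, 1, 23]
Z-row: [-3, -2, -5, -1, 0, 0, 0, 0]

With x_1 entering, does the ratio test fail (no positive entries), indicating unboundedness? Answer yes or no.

Column x_1 has positive entries in row(s) 1, 2, 3, so the ratio test bounds it — not unbounded.

no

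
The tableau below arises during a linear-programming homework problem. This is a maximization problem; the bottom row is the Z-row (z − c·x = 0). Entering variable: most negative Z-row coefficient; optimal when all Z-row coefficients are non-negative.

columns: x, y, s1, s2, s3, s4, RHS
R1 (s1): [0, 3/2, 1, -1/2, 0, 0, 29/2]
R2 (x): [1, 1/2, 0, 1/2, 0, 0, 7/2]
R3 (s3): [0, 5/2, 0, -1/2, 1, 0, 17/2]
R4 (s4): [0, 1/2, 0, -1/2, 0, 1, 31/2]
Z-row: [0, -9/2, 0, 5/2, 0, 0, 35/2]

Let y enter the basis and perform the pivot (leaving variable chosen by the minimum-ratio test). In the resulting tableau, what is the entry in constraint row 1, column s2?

Ratio test on column y — row 1: (29/2)/(3/2) = 29/3; row 2: (7/2)/(1/2) = 7; row 3: (17/2)/(5/2) = 17/5; row 4: (31/2)/(1/2) = 31. Minimum is 17/5 at row 3 (s3 leaves); pivot element 5/2.
Divide row 3 by 5/2; eliminate column y from the other rows.
Row 1 update in column s2: -1/2 − (3/2)·(-1/5) = -1/5.

-1/5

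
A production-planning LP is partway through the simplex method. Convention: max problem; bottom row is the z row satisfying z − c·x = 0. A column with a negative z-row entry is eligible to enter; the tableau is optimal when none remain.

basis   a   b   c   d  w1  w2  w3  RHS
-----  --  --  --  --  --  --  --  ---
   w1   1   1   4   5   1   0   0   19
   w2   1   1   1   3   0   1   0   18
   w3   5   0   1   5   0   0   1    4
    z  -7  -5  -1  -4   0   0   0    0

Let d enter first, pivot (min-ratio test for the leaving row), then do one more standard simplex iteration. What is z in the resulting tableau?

391/5

Ratio test on column d — row 1: 19/5 = 19/5; row 2: 18/3 = 6; row 3: 4/5 = 4/5. Minimum is 4/5 at row 3 (w3 leaves); pivot element 5.
Pivot on row 3; the z-row RHS becomes 0 − (-4)·(4/5) = 16/5.
Next entering variable (most negative z-row entry -5): b.
Ratio test on column b — row 1: 15/1 = 15; row 2: (78/5)/1 = 78/5; row 3: entry 0 ≤ 0. Minimum is 15 at row 1 (w1 leaves); pivot element 1.
After the second pivot the z-row RHS is 16/5 − (-5)·15 = 391/5.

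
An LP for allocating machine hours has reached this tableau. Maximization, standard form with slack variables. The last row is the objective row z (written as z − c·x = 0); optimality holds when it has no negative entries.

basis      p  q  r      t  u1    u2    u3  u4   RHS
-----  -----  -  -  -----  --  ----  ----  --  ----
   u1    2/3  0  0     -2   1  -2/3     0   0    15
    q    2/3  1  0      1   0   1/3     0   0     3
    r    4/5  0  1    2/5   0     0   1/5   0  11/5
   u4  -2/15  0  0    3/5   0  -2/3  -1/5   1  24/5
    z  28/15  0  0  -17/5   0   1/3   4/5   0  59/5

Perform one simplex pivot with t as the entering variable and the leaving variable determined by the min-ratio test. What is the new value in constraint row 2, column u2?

1/3

Ratio test on column t — row 1: entry -2 ≤ 0; row 2: 3/1 = 3; row 3: (11/5)/(2/5) = 11/2; row 4: (24/5)/(3/5) = 8. Minimum is 3 at row 2 (q leaves); pivot element 1.
Divide row 2 by 1; eliminate column t from the other rows.
In the new row 2, the u2 entry is the old entry divided by the pivot: (1/3)/1 = 1/3.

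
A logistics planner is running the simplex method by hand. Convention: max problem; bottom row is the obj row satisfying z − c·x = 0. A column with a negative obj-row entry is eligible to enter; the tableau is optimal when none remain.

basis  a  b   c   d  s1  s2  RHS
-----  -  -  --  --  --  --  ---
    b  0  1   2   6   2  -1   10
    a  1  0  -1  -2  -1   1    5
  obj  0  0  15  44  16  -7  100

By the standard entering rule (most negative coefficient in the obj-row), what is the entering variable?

Negative obj-row entries: s2: -7.
The most negative is -7 in column s2, so s2 enters.

s2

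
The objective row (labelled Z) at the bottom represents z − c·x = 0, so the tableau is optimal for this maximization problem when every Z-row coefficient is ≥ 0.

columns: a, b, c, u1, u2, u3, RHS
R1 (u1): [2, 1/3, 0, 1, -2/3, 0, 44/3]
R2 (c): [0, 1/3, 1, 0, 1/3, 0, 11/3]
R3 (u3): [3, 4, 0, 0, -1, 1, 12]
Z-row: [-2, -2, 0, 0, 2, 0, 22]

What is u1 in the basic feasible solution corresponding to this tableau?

44/3

u1 is basic (row 1); its value is the RHS of that row, 44/3.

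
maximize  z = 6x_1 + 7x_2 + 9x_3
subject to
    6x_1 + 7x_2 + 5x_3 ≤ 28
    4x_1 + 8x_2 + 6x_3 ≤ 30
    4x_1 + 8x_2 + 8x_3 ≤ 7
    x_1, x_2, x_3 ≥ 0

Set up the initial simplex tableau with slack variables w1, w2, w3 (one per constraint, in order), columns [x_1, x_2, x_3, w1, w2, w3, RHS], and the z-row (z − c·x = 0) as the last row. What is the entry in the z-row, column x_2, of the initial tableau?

-7

The z-row carries the negated objective coefficients: the x_2 entry is -7.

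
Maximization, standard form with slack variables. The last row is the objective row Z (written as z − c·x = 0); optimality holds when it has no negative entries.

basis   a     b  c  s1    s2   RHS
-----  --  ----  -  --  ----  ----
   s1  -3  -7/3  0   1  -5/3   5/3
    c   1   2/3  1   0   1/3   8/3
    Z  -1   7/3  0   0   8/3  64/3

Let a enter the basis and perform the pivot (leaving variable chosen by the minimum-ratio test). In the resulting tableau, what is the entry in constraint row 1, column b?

-1/3

Ratio test on column a — row 1: entry -3 ≤ 0; row 2: (8/3)/1 = 8/3. Minimum is 8/3 at row 2 (c leaves); pivot element 1.
Divide row 2 by 1; eliminate column a from the other rows.
Row 1 update in column b: -7/3 − (-3)·(2/3) = -1/3.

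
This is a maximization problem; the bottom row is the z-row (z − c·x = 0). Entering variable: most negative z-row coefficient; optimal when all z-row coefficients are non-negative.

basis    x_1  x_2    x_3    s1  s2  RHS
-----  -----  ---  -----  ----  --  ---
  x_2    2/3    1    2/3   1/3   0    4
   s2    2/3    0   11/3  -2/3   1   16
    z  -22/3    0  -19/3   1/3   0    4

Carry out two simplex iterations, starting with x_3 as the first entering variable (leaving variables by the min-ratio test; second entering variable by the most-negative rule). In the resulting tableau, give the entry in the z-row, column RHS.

Ratio test on column x_3 — row 1: 4/(2/3) = 6; row 2: 16/(11/3) = 48/11. Minimum is 48/11 at row 2 (s2 leaves); pivot element 11/3.
Divide row 2 by 11/3; eliminate column x_3 from the other rows.
Second iteration: most negative z-row entry is -68/11 in column x_1, so x_1 enters.
Ratio test on column x_1 — row 1: (12/11)/(6/11) = 2; row 2: (48/11)/(2/11) = 24. Minimum is 2 at row 1 (x_2 leaves); pivot element 6/11.
Divide row 1 by 6/11; eliminate column x_1 from the other rows.
After both pivots, the entry at the z-row, column RHS is 44.

44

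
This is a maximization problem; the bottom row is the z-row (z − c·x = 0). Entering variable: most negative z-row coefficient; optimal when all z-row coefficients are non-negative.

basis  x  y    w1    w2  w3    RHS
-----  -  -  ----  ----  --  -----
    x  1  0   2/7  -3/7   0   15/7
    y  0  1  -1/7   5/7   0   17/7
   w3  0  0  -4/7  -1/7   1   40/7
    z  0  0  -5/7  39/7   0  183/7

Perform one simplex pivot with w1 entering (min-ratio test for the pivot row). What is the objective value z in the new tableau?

63/2

Ratio test on column w1 — row 1: (15/7)/(2/7) = 15/2; row 2: entry -1/7 ≤ 0; row 3: entry -4/7 ≤ 0. Minimum is 15/2 at row 1 (x leaves); pivot element 2/7.
Pivot on row 1; the z-row RHS becomes 183/7 − (-5/7)·(15/2) = 63/2.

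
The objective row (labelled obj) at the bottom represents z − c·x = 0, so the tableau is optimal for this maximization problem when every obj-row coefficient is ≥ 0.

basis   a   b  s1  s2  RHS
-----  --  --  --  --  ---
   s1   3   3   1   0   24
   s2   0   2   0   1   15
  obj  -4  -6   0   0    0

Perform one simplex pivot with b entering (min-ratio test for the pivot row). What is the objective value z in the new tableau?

Ratio test on column b — row 1: 24/3 = 8; row 2: 15/2 = 15/2. Minimum is 15/2 at row 2 (s2 leaves); pivot element 2.
Pivot on row 2; the obj-row RHS becomes 0 − (-6)·(15/2) = 45.

45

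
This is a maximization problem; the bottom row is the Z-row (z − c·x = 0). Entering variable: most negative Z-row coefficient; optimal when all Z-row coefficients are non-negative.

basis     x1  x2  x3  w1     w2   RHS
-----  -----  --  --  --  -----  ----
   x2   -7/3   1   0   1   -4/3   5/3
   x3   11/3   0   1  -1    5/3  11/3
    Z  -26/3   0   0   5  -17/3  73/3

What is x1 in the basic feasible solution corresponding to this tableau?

x1 is not in the basis, so in the current basic feasible solution x1 = 0.

0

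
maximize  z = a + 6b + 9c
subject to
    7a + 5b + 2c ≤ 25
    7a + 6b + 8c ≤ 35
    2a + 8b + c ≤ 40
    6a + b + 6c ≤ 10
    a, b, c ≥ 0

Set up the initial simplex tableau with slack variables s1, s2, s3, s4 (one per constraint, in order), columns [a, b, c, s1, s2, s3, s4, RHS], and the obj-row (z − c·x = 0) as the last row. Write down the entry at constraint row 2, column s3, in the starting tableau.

0

Slack s3 belongs to constraint 3; its column is the unit vector e_3, so the entry in row 2 is 0.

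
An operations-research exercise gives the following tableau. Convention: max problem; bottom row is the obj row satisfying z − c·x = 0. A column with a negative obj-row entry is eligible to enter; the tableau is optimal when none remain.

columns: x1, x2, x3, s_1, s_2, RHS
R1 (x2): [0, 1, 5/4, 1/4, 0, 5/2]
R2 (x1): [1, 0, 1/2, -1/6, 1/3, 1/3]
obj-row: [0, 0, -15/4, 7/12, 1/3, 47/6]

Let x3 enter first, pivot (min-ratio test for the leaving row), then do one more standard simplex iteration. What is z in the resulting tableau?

Ratio test on column x3 — row 1: (5/2)/(5/4) = 2; row 2: (1/3)/(1/2) = 2/3. Minimum is 2/3 at row 2 (x1 leaves); pivot element 1/2.
Pivot on row 2; the obj-row RHS becomes 47/6 − (-15/4)·(2/3) = 31/3.
Next entering variable (most negative obj-row entry -2/3): s_1.
Ratio test on column s_1 — row 1: (5/3)/(2/3) = 5/2; row 2: entry -1/3 ≤ 0. Minimum is 5/2 at row 1 (x2 leaves); pivot element 2/3.
After the second pivot the obj-row RHS is 31/3 − (-2/3)·(5/2) = 12.

12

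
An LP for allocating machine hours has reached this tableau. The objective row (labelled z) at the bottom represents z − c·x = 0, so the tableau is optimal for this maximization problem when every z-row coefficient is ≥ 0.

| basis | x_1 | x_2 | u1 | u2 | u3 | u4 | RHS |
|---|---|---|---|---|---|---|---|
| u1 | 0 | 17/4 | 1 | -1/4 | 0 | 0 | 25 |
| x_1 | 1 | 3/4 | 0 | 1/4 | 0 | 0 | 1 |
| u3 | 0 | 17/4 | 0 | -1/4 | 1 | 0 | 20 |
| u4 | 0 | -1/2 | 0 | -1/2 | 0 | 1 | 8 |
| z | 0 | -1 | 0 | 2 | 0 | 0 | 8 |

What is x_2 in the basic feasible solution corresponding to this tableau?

x_2 is not in the basis, so in the current basic feasible solution x_2 = 0.

0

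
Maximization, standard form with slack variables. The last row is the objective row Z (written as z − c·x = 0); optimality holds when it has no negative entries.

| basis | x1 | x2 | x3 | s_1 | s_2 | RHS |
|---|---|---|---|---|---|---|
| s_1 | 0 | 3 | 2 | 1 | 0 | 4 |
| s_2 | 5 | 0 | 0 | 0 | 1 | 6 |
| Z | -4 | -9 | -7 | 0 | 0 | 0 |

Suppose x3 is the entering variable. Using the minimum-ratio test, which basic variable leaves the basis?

Column x3 entries and ratios — s_1: 4/2 = 2; s_2: 0 ≤ 0, skip.
Smallest ratio is 2 in the row of s_1, so s_1 leaves.

s_1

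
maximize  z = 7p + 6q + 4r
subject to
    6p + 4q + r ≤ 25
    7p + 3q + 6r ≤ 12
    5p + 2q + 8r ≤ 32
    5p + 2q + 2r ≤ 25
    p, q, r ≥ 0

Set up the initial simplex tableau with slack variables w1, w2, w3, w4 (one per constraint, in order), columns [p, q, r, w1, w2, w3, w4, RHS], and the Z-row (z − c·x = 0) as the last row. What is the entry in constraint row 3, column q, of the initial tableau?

2

Constraint 3 has coefficient 2 on q.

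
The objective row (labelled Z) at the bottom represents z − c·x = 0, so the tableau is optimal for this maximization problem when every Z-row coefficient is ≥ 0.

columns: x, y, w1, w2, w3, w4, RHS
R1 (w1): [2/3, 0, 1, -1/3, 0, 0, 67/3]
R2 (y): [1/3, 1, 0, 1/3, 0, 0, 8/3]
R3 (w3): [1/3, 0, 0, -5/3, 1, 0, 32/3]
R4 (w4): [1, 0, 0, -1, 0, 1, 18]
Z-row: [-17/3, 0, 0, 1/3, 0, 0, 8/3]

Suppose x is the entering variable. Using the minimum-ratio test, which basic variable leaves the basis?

Column x entries and ratios — w1: (67/3)/(2/3) = 67/2; y: (8/3)/(1/3) = 8; w3: (32/3)/(1/3) = 32; w4: 18/1 = 18.
Smallest ratio is 8 in the row of y, so y leaves.

y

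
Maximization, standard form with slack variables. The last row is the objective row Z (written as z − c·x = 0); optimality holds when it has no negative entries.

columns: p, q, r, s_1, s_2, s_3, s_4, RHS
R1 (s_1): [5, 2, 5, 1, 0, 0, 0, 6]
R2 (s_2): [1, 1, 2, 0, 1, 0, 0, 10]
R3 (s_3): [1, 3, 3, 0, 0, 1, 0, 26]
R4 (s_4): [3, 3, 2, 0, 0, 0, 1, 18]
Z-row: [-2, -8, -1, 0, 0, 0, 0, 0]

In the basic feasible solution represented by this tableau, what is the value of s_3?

s_3 is basic (row 3); its value is the RHS of that row, 26.

26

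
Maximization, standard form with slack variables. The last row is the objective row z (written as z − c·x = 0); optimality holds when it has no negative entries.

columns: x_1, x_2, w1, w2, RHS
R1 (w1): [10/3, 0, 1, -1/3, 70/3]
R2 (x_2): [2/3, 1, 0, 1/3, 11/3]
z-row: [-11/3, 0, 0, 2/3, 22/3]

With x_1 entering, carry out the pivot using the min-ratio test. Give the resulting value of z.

Ratio test on column x_1 — row 1: (70/3)/(10/3) = 7; row 2: (11/3)/(2/3) = 11/2. Minimum is 11/2 at row 2 (x_2 leaves); pivot element 2/3.
Pivot on row 2; the z-row RHS becomes 22/3 − (-11/3)·(11/2) = 55/2.

55/2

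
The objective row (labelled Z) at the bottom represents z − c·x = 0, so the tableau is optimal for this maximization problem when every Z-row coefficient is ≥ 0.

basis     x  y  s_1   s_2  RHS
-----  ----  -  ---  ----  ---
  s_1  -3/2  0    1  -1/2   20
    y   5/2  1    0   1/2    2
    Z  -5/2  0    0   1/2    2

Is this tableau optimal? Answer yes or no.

The Z-row has a negative entry -5/2 in column x, so it is not optimal.

no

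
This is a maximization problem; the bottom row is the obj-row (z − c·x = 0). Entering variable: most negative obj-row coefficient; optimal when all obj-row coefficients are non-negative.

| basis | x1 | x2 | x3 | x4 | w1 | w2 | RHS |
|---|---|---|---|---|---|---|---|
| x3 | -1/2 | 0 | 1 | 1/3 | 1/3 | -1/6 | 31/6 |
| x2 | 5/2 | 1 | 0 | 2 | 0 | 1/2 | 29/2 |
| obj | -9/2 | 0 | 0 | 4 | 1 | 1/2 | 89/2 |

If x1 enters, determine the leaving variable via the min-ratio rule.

x2

Column x1 entries and ratios — x3: -1/2 ≤ 0, skip; x2: (29/2)/(5/2) = 29/5.
Smallest ratio is 29/5 in the row of x2, so x2 leaves.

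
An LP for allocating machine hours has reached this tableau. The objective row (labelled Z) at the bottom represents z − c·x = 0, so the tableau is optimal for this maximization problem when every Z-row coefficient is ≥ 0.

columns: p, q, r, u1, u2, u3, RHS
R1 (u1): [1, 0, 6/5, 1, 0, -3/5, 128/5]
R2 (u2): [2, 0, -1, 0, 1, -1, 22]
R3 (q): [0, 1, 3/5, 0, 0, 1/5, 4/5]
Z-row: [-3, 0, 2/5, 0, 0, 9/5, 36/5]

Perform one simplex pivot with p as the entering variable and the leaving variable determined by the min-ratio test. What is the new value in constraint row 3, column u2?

0

Ratio test on column p — row 1: (128/5)/1 = 128/5; row 2: 22/2 = 11; row 3: entry 0 ≤ 0. Minimum is 11 at row 2 (u2 leaves); pivot element 2.
Divide row 2 by 2; eliminate column p from the other rows.
Row 3 update in column u2: 0 − 0·(1/2) = 0.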